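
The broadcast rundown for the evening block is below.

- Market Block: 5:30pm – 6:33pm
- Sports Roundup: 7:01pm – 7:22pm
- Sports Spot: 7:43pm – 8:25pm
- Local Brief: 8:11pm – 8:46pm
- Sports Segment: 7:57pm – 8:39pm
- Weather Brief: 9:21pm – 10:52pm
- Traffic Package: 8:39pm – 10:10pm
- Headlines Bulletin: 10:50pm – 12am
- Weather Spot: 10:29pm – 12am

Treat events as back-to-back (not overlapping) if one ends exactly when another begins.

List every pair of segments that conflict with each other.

Headlines Bulletin & Weather Brief, Headlines Bulletin & Weather Spot, Local Brief & Sports Segment, Local Brief & Sports Spot, Local Brief & Traffic Package, Sports Segment & Sports Spot, Traffic Package & Weather Brief, Weather Brief & Weather Spot

Sorted by start: Market Block, Sports Roundup, Sports Spot, Sports Segment, Local Brief, Traffic Package, Weather Brief, Weather Spot, Headlines Bulletin.
Sports Roundup starts after Market Block ends — done with Market Block.
Sports Spot starts after Sports Roundup ends — done with Sports Roundup.
Sports Segment starts before Sports Spot ends → Sports Spot and Sports Segment overlap.
Local Brief starts before Sports Spot ends → Sports Spot and Local Brief overlap.
Traffic Package starts after Sports Spot ends — done with Sports Spot.
Local Brief starts before Sports Segment ends → Sports Segment and Local Brief overlap.
Traffic Package starts exactly when Sports Segment ends (back-to-back, no overlap) — done with Sports Segment.
Traffic Package starts before Local Brief ends → Local Brief and Traffic Package overlap.
Weather Brief starts after Local Brief ends — done with Local Brief.
Weather Brief starts before Traffic Package ends → Traffic Package and Weather Brief overlap.
Weather Spot starts after Traffic Package ends — done with Traffic Package.
Weather Spot starts before Weather Brief ends → Weather Brief and Weather Spot overlap.
Headlines Bulletin starts before Weather Brief ends → Weather Brief and Headlines Bulletin overlap.
Headlines Bulletin starts before Weather Spot ends → Weather Spot and Headlines Bulletin overlap.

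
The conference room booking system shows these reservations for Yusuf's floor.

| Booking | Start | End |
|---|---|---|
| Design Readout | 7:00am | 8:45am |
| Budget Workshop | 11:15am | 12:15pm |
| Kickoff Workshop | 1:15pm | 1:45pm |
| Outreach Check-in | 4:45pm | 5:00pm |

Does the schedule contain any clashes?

No

Sorted by start: Design Readout, Budget Workshop, Kickoff Workshop, Outreach Check-in.
Budget Workshop starts after Design Readout ends, so Design Readout has no further overlaps.
Kickoff Workshop starts after Budget Workshop ends, so Budget Workshop has no further overlaps.
Outreach Check-in starts after Kickoff Workshop ends.
Every pair is clear; the schedule has no overlaps.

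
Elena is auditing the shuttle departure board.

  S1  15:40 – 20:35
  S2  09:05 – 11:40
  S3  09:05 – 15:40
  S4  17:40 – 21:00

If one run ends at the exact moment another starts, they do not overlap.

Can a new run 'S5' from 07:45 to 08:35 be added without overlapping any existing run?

S2: starts 09:05 at or after S5 ends 08:35 → clear.
S3: starts 09:05 at or after S5 ends 08:35 → clear.
S1: starts 15:40 at or after S5 ends 08:35 → clear.
S4: starts 17:40 at or after S5 ends 08:35 → clear.

Yes — the slot is free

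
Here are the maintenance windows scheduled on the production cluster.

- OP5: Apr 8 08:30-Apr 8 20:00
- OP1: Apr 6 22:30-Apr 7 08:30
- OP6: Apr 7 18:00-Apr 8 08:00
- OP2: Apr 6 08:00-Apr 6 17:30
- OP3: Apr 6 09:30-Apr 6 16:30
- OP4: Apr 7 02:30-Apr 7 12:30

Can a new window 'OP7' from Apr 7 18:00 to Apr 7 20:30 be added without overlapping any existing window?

OP2: ends Apr 6 17:30 at or before OP7 starts Apr 7 18:00 → clear.
OP3: ends Apr 6 16:30 at or before OP7 starts Apr 7 18:00 → clear.
OP1: ends Apr 7 08:30 at or before OP7 starts Apr 7 18:00 → clear.
OP4: ends Apr 7 12:30 at or before OP7 starts Apr 7 18:00 → clear.
OP6: starts Apr 7 18:00 before OP7 ends Apr 7 20:30, and ends Apr 8 08:00 after OP7 starts Apr 7 18:00 → overlap.
OP5: starts Apr 8 08:30 at or after OP7 ends Apr 7 20:30 → clear.
OP7 overlaps OP6.

No — it overlaps OP6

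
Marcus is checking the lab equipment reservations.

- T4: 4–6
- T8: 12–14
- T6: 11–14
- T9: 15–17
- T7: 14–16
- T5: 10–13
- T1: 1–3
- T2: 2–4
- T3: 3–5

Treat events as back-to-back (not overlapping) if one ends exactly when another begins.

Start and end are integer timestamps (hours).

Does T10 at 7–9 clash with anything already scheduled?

T1: ends 3 at or before T10 starts 7 → clear.
T2: ends 4 at or before T10 starts 7 → clear.
T3: ends 5 at or before T10 starts 7 → clear.
T4: ends 6 at or before T10 starts 7 → clear.
T5: starts 10 at or after T10 ends 9 → clear.
T6: starts 11 at or after T10 ends 9 → clear.
T8: starts 12 at or after T10 ends 9 → clear.
T7: starts 14 at or after T10 ends 9 → clear.
T9: starts 15 at or after T10 ends 9 → clear.

No — it doesn't clash with anything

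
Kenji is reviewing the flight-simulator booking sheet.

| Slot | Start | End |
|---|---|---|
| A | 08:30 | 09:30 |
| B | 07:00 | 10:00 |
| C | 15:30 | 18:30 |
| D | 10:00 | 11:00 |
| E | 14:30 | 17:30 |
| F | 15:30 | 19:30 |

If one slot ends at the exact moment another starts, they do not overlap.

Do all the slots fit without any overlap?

No

Sorted by start: B, A, D, E, C, F.
A starts before B ends → B and A overlap.
That's a conflict, so the schedule is not conflict-free.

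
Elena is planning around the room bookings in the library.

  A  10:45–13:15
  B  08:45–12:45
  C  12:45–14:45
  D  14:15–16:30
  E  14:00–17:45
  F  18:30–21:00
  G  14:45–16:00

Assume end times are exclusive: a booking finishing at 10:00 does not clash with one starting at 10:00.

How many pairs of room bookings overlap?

Sorted by start: B, A, C, E, D, G, F.
A starts before B ends → B and A overlap.
C starts exactly when B ends (back-to-back, no overlap) — done with B.
C starts before A ends → A and C overlap.
E starts after A ends — done with A.
E starts before C ends → C and E overlap.
D starts before C ends → C and D overlap.
G starts exactly when C ends (back-to-back, no overlap) — done with C.
D starts before E ends → E and D overlap.
G starts before E ends → E and G overlap.
F starts after E ends.
G starts before D ends → D and G overlap.
F starts after D ends.
F starts after G ends.
Overlapping pairs: A & B, A & C, C & D, C & E, D & E, D & G, E & G — 7 in total.

7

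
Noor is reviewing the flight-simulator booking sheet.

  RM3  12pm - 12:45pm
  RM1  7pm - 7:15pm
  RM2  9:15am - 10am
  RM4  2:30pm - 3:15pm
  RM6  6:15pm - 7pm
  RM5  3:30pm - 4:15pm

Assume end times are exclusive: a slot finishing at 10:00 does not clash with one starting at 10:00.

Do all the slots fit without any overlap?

Yes

Check each pair: they overlap iff neither finishes before the other starts.
Sorted by start: RM2, RM3, RM4, RM5, RM6, RM1.
RM3 starts after RM2 ends — done with RM2.
RM4 starts after RM3 ends — done with RM3.
RM5 starts after RM4 ends — done with RM4.
RM6 starts after RM5 ends — done with RM5.
RM1 starts exactly when RM6 ends (back-to-back, no overlap).
Every pair is clear; the schedule has no overlaps.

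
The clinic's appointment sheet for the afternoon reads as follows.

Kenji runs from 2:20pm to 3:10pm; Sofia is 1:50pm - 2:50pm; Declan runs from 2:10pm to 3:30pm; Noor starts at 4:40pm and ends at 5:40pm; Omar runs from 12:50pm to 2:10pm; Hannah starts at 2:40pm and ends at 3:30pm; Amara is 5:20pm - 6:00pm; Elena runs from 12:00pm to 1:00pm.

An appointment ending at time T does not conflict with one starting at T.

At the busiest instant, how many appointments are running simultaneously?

Sort all start/end points and keep a running count:
12:00pm start Elena → 1
12:50pm start Omar → 2
1:00pm end Elena → 1
1:50pm start Sofia → 2
2:10pm end Omar → 1
2:10pm start Declan → 2
2:20pm start Kenji → 3
2:40pm start Hannah → 4
2:50pm end Sofia → 3
3:10pm end Kenji → 2
3:30pm end Declan → 1
3:30pm end Hannah → 0
4:40pm start Noor → 1
5:20pm start Amara → 2
5:40pm end Noor → 1
6:00pm end Amara → 0
Peak is 4, at 2:40pm (Declan, Hannah, Kenji, Sofia).

4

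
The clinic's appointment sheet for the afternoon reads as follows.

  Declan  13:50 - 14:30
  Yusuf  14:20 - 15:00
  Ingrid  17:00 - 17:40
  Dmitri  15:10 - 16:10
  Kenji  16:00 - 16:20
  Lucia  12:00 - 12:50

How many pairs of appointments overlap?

Two intervals overlap when each starts before the other ends.
Sorted by start: Lucia, Declan, Yusuf, Dmitri, Kenji, Ingrid.
Declan starts after Lucia ends, so nothing later overlaps Lucia either.
Yusuf starts before Declan ends → Declan and Yusuf overlap.
Dmitri starts after Declan ends, so nothing later overlaps Declan either.
Dmitri starts after Yusuf ends, so nothing later overlaps Yusuf either.
Kenji starts before Dmitri ends → Dmitri and Kenji overlap.
Ingrid starts after Dmitri ends.
Ingrid starts after Kenji ends.
Overlapping pairs: Declan & Yusuf, Dmitri & Kenji — 2 in total.

2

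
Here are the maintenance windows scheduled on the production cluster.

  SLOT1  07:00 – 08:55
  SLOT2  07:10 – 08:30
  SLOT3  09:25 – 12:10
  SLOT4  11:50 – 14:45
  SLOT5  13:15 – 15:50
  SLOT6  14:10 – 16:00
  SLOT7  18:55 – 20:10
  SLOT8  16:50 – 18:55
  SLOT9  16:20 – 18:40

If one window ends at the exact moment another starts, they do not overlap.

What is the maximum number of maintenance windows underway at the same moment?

Sort all start/end points and keep a running count:
07:00 start SLOT1 → 1
07:10 start SLOT2 → 2
08:30 end SLOT2 → 1
08:55 end SLOT1 → 0
09:25 start SLOT3 → 1
11:50 start SLOT4 → 2
12:10 end SLOT3 → 1
13:15 start SLOT5 → 2
14:10 start SLOT6 → 3
14:45 end SLOT4 → 2
15:50 end SLOT5 → 1
16:00 end SLOT6 → 0
16:20 start SLOT9 → 1
16:50 start SLOT8 → 2
18:40 end SLOT9 → 1
18:55 end SLOT8 → 0
18:55 start SLOT7 → 1
20:10 end SLOT7 → 0
Peak is 3, at 14:10 (SLOT4, SLOT5, SLOT6).

3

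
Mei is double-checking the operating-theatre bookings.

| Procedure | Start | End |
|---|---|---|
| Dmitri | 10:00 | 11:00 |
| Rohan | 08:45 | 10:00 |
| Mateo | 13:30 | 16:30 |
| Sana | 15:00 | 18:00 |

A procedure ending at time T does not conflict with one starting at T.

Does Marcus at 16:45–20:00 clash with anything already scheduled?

Rohan: ends 10:00 at or before Marcus starts 16:45 → clear.
Dmitri: ends 11:00 at or before Marcus starts 16:45 → clear.
Mateo: ends 16:30 at or before Marcus starts 16:45 → clear.
Sana: starts 15:00 before Marcus ends 20:00, and ends 18:00 after Marcus starts 16:45 → overlap.
Marcus overlaps Sana.

Yes — it overlaps Sana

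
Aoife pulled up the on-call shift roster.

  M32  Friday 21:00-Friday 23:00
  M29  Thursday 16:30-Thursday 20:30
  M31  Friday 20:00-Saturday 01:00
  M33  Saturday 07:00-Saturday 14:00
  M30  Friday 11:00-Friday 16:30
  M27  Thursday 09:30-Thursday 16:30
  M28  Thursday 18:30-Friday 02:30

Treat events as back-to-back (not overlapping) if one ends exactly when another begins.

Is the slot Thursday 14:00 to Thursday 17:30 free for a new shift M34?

No — it overlaps M27, M29

M27: starts Thursday 09:30 before M34 ends Thursday 17:30, and ends Thursday 16:30 after M34 starts Thursday 14:00 → overlap.
M29: starts Thursday 16:30 before M34 ends Thursday 17:30, and ends Thursday 20:30 after M34 starts Thursday 14:00 → overlap.
M28: starts Thursday 18:30 at or after M34 ends Thursday 17:30 → clear.
M30: starts Friday 11:00 at or after M34 ends Thursday 17:30 → clear.
M31: starts Friday 20:00 at or after M34 ends Thursday 17:30 → clear.
M32: starts Friday 21:00 at or after M34 ends Thursday 17:30 → clear.
M33: starts Saturday 07:00 at or after M34 ends Thursday 17:30 → clear.
M34 overlaps M27, M29.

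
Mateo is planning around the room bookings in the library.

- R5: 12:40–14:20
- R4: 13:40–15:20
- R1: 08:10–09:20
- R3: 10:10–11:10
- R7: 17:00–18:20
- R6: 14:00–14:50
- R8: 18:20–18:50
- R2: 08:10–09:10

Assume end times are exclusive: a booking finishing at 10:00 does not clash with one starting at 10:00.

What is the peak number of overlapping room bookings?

3

Sweep the timeline, counting +1 at each start and −1 at each end (ends before starts at a tie):
08:10 start R1 → 1
08:10 start R2 → 2
09:10 end R2 → 1
09:20 end R1 → 0
10:10 start R3 → 1
11:10 end R3 → 0
12:40 start R5 → 1
13:40 start R4 → 2
14:00 start R6 → 3
14:20 end R5 → 2
14:50 end R6 → 1
15:20 end R4 → 0
17:00 start R7 → 1
18:20 end R7 → 0
18:20 start R8 → 1
18:50 end R8 → 0
Peak is 3, at 14:00 (R4, R5, R6).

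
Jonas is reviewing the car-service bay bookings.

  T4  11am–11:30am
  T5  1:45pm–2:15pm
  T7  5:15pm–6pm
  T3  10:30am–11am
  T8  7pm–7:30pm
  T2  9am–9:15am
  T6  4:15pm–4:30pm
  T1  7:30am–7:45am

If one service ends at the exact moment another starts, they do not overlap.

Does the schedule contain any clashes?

Sorted by start: T1, T2, T3, T4, T5, T6, T7, T8.
T2 starts after T1 ends; T1 is clear from here.
T3 starts after T2 ends; T2 is clear from here.
T4 starts exactly when T3 ends (back-to-back, no overlap); T3 is clear from here.
T5 starts after T4 ends; T4 is clear from here.
T6 starts after T5 ends; T5 is clear from here.
T7 starts after T6 ends; T6 is clear from here.
T8 starts after T7 ends.
Every pair is clear; the schedule has no overlaps.

No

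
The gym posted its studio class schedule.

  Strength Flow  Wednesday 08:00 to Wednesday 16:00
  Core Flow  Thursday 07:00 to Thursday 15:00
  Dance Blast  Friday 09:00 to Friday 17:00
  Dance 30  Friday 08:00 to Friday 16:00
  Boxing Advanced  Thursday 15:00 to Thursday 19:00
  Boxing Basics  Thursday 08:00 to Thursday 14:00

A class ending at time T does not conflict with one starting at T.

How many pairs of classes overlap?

2

Two intervals overlap when each starts before the other ends.
Sorted by start: Strength Flow, Core Flow, Boxing Basics, Boxing Advanced, Dance 30, Dance Blast.
Core Flow starts after Strength Flow ends — done with Strength Flow.
Boxing Basics starts before Core Flow ends → Core Flow and Boxing Basics overlap.
Boxing Advanced starts exactly when Core Flow ends (back-to-back, no overlap) — done with Core Flow.
Boxing Advanced starts after Boxing Basics ends — done with Boxing Basics.
Dance 30 starts after Boxing Advanced ends — done with Boxing Advanced.
Dance Blast starts before Dance 30 ends → Dance 30 and Dance Blast overlap.
Overlapping pairs: Boxing Basics & Core Flow, Dance 30 & Dance Blast — 2 in total.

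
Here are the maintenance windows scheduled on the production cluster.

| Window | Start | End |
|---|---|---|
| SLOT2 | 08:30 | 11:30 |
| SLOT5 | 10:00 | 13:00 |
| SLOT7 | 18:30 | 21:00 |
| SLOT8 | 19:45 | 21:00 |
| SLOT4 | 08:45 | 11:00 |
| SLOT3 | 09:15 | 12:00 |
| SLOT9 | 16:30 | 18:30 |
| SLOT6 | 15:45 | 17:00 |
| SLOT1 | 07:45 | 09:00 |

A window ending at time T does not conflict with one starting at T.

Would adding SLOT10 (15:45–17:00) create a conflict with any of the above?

Yes — it overlaps SLOT6, SLOT9

SLOT1: ends 09:00 at or before SLOT10 starts 15:45 → clear.
SLOT2: ends 11:30 at or before SLOT10 starts 15:45 → clear.
SLOT4: ends 11:00 at or before SLOT10 starts 15:45 → clear.
SLOT3: ends 12:00 at or before SLOT10 starts 15:45 → clear.
SLOT5: ends 13:00 at or before SLOT10 starts 15:45 → clear.
SLOT6: starts 15:45 before SLOT10 ends 17:00, and ends 17:00 after SLOT10 starts 15:45 → overlap.
SLOT9: starts 16:30 before SLOT10 ends 17:00, and ends 18:30 after SLOT10 starts 15:45 → overlap.
SLOT7: starts 18:30 at or after SLOT10 ends 17:00 → clear.
SLOT8: starts 19:45 at or after SLOT10 ends 17:00 → clear.
SLOT10 overlaps SLOT6, SLOT9.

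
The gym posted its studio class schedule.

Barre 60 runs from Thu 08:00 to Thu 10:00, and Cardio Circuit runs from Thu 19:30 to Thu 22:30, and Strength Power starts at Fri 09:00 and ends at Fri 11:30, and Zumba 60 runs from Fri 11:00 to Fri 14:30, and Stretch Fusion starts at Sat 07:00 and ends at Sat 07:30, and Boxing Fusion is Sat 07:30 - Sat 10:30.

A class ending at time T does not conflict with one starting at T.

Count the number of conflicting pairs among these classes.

Sorted by start: Barre 60, Cardio Circuit, Strength Power, Zumba 60, Stretch Fusion, Boxing Fusion.
Cardio Circuit starts after Barre 60 ends; Barre 60 is clear from here.
Strength Power starts after Cardio Circuit ends; Cardio Circuit is clear from here.
Zumba 60 starts before Strength Power ends → Strength Power and Zumba 60 overlap.
Stretch Fusion starts after Strength Power ends; Strength Power is clear from here.
Stretch Fusion starts after Zumba 60 ends; Zumba 60 is clear from here.
Boxing Fusion starts exactly when Stretch Fusion ends (back-to-back, no overlap).
Overlapping pairs: Strength Power & Zumba 60 — 1 in total.

1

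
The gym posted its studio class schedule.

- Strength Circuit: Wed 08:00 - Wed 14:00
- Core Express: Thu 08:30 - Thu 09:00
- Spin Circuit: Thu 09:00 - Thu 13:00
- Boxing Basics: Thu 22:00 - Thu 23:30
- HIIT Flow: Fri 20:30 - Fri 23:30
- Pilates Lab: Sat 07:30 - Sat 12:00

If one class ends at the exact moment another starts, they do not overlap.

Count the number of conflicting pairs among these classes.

0

Sorted by start: Strength Circuit, Core Express, Spin Circuit, Boxing Basics, HIIT Flow, Pilates Lab.
Core Express starts after Strength Circuit ends, so nothing later overlaps Strength Circuit either.
Spin Circuit starts exactly when Core Express ends (back-to-back, no overlap), so nothing later overlaps Core Express either.
Boxing Basics starts after Spin Circuit ends, so nothing later overlaps Spin Circuit either.
HIIT Flow starts after Boxing Basics ends, so nothing later overlaps Boxing Basics either.
Pilates Lab starts after HIIT Flow ends.
No pair overlaps.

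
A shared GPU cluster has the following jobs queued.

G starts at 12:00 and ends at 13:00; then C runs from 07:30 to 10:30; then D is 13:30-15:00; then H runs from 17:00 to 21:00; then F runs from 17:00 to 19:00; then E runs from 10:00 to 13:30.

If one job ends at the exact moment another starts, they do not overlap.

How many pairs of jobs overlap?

Sorted by start: C, E, G, D, F, H.
E starts before C ends → C and E overlap.
G starts after C ends — done with C.
G starts before E ends → E and G overlap.
D starts exactly when E ends (back-to-back, no overlap) — done with E.
D starts after G ends — done with G.
F starts after D ends — done with D.
H starts before F ends → F and H overlap.
Overlapping pairs: C & E, E & G, F & H — 3 in total.

3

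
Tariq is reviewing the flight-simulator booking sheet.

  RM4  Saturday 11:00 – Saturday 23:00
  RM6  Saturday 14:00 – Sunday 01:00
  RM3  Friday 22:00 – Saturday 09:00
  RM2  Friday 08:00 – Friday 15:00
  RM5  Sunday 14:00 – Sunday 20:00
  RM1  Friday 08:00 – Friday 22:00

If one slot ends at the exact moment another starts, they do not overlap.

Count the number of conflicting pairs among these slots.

Sorted by start: RM1, RM2, RM3, RM4, RM6, RM5.
RM2 starts before RM1 ends → RM1 and RM2 overlap.
RM3 starts exactly when RM1 ends (back-to-back, no overlap); RM1 is clear from here.
RM3 starts after RM2 ends; RM2 is clear from here.
RM4 starts after RM3 ends; RM3 is clear from here.
RM6 starts before RM4 ends → RM4 and RM6 overlap.
RM5 starts after RM4 ends.
RM5 starts after RM6 ends.
Overlapping pairs: RM1 & RM2, RM4 & RM6 — 2 in total.

2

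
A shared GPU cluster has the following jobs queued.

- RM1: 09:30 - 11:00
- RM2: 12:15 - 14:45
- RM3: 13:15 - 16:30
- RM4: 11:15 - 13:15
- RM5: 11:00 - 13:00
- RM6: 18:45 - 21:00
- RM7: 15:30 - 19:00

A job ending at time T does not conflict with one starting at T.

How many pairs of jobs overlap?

Sorted by start: RM1, RM5, RM4, RM2, RM3, RM7, RM6.
RM5 starts exactly when RM1 ends (back-to-back, no overlap); RM1 is clear from here.
RM4 starts before RM5 ends → RM5 and RM4 overlap.
RM2 starts before RM5 ends → RM5 and RM2 overlap.
RM3 starts after RM5 ends; RM5 is clear from here.
RM2 starts before RM4 ends → RM4 and RM2 overlap.
RM3 starts exactly when RM4 ends (back-to-back, no overlap); RM4 is clear from here.
RM3 starts before RM2 ends → RM2 and RM3 overlap.
RM7 starts after RM2 ends; RM2 is clear from here.
RM7 starts before RM3 ends → RM3 and RM7 overlap.
RM6 starts after RM3 ends.
RM6 starts before RM7 ends → RM7 and RM6 overlap.
Overlapping pairs: RM2 & RM3, RM2 & RM4, RM2 & RM5, RM3 & RM7, RM4 & RM5, RM6 & RM7 — 6 in total.

6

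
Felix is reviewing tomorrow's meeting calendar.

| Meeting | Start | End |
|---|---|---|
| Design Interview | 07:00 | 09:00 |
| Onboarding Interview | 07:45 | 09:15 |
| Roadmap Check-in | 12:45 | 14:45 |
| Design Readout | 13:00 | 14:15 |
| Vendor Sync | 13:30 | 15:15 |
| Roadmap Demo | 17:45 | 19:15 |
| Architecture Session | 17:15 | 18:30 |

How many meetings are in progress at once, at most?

3

Walk through starts and ends in time order (an end at T is processed before a start at T):
07:00 start Design Interview → 1
07:45 start Onboarding Interview → 2
09:00 end Design Interview → 1
09:15 end Onboarding Interview → 0
12:45 start Roadmap Check-in → 1
13:00 start Design Readout → 2
13:30 start Vendor Sync → 3
14:15 end Design Readout → 2
14:45 end Roadmap Check-in → 1
15:15 end Vendor Sync → 0
17:15 start Architecture Session → 1
17:45 start Roadmap Demo → 2
18:30 end Architecture Session → 1
19:15 end Roadmap Demo → 0
Peak is 3, at 13:30 (Design Readout, Roadmap Check-in, Vendor Sync).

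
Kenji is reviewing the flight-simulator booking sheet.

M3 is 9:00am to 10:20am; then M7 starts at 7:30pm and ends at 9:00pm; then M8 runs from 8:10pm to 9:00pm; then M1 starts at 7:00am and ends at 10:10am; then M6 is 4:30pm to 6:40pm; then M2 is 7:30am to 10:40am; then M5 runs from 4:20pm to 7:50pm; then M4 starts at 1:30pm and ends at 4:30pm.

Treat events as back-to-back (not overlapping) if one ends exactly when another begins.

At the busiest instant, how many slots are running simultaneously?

3

Sweep the timeline, counting +1 at each start and −1 at each end (ends before starts at a tie):
7:00am start M1 → 1
7:30am start M2 → 2
9:00am start M3 → 3
10:10am end M1 → 2
10:20am end M3 → 1
10:40am end M2 → 0
1:30pm start M4 → 1
4:20pm start M5 → 2
4:30pm end M4 → 1
4:30pm start M6 → 2
6:40pm end M6 → 1
7:30pm start M7 → 2
7:50pm end M5 → 1
8:10pm start M8 → 2
9:00pm end M7 → 1
9:00pm end M8 → 0
Peak is 3, at 9:00am (M1, M2, M3).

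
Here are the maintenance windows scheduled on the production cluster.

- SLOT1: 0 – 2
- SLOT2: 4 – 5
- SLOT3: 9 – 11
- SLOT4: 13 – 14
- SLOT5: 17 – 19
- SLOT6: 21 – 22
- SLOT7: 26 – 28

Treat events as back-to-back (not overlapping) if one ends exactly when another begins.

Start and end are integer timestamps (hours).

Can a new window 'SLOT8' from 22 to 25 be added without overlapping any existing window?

Yes — the slot is free

SLOT1: ends 2 at or before SLOT8 starts 22 → clear.
SLOT2: ends 5 at or before SLOT8 starts 22 → clear.
SLOT3: ends 11 at or before SLOT8 starts 22 → clear.
SLOT4: ends 14 at or before SLOT8 starts 22 → clear.
SLOT5: ends 19 at or before SLOT8 starts 22 → clear.
SLOT6: ends 22 at or before SLOT8 starts 22 → clear.
SLOT7: starts 26 at or after SLOT8 ends 25 → clear.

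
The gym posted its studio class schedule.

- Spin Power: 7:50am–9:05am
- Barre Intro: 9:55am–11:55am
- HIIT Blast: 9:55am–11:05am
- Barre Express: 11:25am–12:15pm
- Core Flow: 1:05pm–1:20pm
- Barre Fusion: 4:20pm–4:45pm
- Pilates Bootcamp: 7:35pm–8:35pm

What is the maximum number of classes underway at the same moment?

Sweep the timeline, counting +1 at each start and −1 at each end (ends before starts at a tie):
7:50am start Spin Power → 1
9:05am end Spin Power → 0
9:55am start Barre Intro → 1
9:55am start HIIT Blast → 2
11:05am end HIIT Blast → 1
11:25am start Barre Express → 2
11:55am end Barre Intro → 1
12:15pm end Barre Express → 0
1:05pm start Core Flow → 1
1:20pm end Core Flow → 0
4:20pm start Barre Fusion → 1
4:45pm end Barre Fusion → 0
7:35pm start Pilates Bootcamp → 1
8:35pm end Pilates Bootcamp → 0
Peak is 2, at 9:55am (Barre Intro, HIIT Blast).

2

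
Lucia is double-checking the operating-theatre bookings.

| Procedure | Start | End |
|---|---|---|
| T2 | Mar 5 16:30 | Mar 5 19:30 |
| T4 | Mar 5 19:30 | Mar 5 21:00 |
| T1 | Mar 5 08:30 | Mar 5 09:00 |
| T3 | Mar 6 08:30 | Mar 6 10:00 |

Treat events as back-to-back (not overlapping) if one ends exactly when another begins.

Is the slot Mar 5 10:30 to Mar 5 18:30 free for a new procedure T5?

T1: ends Mar 5 09:00 at or before T5 starts Mar 5 10:30 → clear.
T2: starts Mar 5 16:30 before T5 ends Mar 5 18:30, and ends Mar 5 19:30 after T5 starts Mar 5 10:30 → overlap.
T4: starts Mar 5 19:30 at or after T5 ends Mar 5 18:30 → clear.
T3: starts Mar 6 08:30 at or after T5 ends Mar 5 18:30 → clear.
T5 overlaps T2.

No — it overlaps T2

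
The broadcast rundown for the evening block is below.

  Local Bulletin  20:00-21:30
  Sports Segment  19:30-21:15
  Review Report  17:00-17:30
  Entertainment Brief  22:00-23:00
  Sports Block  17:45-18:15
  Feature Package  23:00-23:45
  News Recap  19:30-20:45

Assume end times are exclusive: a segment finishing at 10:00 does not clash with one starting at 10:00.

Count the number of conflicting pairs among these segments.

3

Sorted by start: Review Report, Sports Block, Sports Segment, News Recap, Local Bulletin, Entertainment Brief, Feature Package.
Sports Block starts after Review Report ends, so Review Report has no further overlaps.
Sports Segment starts after Sports Block ends, so Sports Block has no further overlaps.
News Recap starts before Sports Segment ends → Sports Segment and News Recap overlap.
Local Bulletin starts before Sports Segment ends → Sports Segment and Local Bulletin overlap.
Entertainment Brief starts after Sports Segment ends, so Sports Segment has no further overlaps.
Local Bulletin starts before News Recap ends → News Recap and Local Bulletin overlap.
Entertainment Brief starts after News Recap ends, so News Recap has no further overlaps.
Entertainment Brief starts after Local Bulletin ends, so Local Bulletin has no further overlaps.
Feature Package starts exactly when Entertainment Brief ends (back-to-back, no overlap).
Overlapping pairs: Local Bulletin & News Recap, Local Bulletin & Sports Segment, News Recap & Sports Segment — 3 in total.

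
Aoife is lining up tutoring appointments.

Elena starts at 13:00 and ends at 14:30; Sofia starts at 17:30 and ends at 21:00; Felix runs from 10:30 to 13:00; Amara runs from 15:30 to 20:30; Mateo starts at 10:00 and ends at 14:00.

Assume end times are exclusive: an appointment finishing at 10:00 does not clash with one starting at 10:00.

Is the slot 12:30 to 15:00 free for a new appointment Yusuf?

No — it overlaps Elena, Felix, Mateo

Mateo: starts 10:00 before Yusuf ends 15:00, and ends 14:00 after Yusuf starts 12:30 → overlap.
Felix: starts 10:30 before Yusuf ends 15:00, and ends 13:00 after Yusuf starts 12:30 → overlap.
Elena: starts 13:00 before Yusuf ends 15:00, and ends 14:30 after Yusuf starts 12:30 → overlap.
Amara: starts 15:30 at or after Yusuf ends 15:00 → clear.
Sofia: starts 17:30 at or after Yusuf ends 15:00 → clear.
Yusuf overlaps Felix, Elena, Mateo.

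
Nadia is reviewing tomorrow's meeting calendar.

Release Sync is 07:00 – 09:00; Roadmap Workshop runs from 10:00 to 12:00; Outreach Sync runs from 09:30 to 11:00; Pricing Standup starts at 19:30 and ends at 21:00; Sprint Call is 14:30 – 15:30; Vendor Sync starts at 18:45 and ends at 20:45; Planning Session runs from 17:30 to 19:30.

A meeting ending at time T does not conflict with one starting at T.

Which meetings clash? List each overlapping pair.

Sorted by start: Release Sync, Outreach Sync, Roadmap Workshop, Sprint Call, Planning Session, Vendor Sync, Pricing Standup.
Outreach Sync starts after Release Sync ends; Release Sync is clear from here.
Roadmap Workshop starts before Outreach Sync ends → Outreach Sync and Roadmap Workshop overlap.
Sprint Call starts after Outreach Sync ends; Outreach Sync is clear from here.
Sprint Call starts after Roadmap Workshop ends; Roadmap Workshop is clear from here.
Planning Session starts after Sprint Call ends; Sprint Call is clear from here.
Vendor Sync starts before Planning Session ends → Planning Session and Vendor Sync overlap.
Pricing Standup starts exactly when Planning Session ends (back-to-back, no overlap).
Pricing Standup starts before Vendor Sync ends → Vendor Sync and Pricing Standup overlap.

Outreach Sync & Roadmap Workshop, Planning Session & Vendor Sync, Pricing Standup & Vendor Sync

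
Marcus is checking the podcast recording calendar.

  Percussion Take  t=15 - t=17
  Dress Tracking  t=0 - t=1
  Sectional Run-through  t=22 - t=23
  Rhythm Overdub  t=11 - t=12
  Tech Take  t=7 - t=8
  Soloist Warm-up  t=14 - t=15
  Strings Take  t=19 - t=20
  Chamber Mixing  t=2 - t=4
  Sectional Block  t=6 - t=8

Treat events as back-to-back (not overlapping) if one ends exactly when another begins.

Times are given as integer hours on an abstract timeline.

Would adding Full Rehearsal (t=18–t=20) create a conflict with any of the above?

Dress Tracking: ends t=1 at or before Full Rehearsal starts t=18 → clear.
Chamber Mixing: ends t=4 at or before Full Rehearsal starts t=18 → clear.
Sectional Block: ends t=8 at or before Full Rehearsal starts t=18 → clear.
Tech Take: ends t=8 at or before Full Rehearsal starts t=18 → clear.
Rhythm Overdub: ends t=12 at or before Full Rehearsal starts t=18 → clear.
Soloist Warm-up: ends t=15 at or before Full Rehearsal starts t=18 → clear.
Percussion Take: ends t=17 at or before Full Rehearsal starts t=18 → clear.
Strings Take: starts t=19 before Full Rehearsal ends t=20, and ends t=20 after Full Rehearsal starts t=18 → overlap.
Sectional Run-through: starts t=22 at or after Full Rehearsal ends t=20 → clear.
Full Rehearsal overlaps Strings Take.

Yes — it overlaps Strings Take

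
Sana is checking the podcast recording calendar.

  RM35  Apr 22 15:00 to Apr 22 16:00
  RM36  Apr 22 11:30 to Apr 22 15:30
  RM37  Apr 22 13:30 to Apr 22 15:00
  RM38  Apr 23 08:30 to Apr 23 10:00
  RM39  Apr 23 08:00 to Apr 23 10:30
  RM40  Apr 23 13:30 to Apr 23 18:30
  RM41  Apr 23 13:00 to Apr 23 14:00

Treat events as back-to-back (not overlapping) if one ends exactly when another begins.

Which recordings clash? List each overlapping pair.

RM35 & RM36, RM36 & RM37, RM38 & RM39, RM40 & RM41

Two intervals overlap when each starts before the other ends.
Sorted by start: RM36, RM37, RM35, RM39, RM38, RM41, RM40.
RM37 starts before RM36 ends → RM36 and RM37 overlap.
RM35 starts before RM36 ends → RM36 and RM35 overlap.
RM39 starts after RM36 ends, so RM36 has no further overlaps.
RM35 starts exactly when RM37 ends (back-to-back, no overlap), so RM37 has no further overlaps.
RM39 starts after RM35 ends, so RM35 has no further overlaps.
RM38 starts before RM39 ends → RM39 and RM38 overlap.
RM41 starts after RM39 ends, so RM39 has no further overlaps.
RM41 starts after RM38 ends, so RM38 has no further overlaps.
RM40 starts before RM41 ends → RM41 and RM40 overlap.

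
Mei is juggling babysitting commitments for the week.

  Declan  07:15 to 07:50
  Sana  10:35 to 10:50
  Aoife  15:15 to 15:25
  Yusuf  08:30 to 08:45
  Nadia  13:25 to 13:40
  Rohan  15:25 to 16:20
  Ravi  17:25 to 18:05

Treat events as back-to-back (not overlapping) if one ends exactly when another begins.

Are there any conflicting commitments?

Sorted by start: Declan, Yusuf, Sana, Nadia, Aoife, Rohan, Ravi.
Yusuf starts after Declan ends, so Declan has no further overlaps.
Sana starts after Yusuf ends, so Yusuf has no further overlaps.
Nadia starts after Sana ends, so Sana has no further overlaps.
Aoife starts after Nadia ends, so Nadia has no further overlaps.
Rohan starts exactly when Aoife ends (back-to-back, no overlap), so Aoife has no further overlaps.
Ravi starts after Rohan ends.
Every pair is clear; the schedule has no overlaps.

No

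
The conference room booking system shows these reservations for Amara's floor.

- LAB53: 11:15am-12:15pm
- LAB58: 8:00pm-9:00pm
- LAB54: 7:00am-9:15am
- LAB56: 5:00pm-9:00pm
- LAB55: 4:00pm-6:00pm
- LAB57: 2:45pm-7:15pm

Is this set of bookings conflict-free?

Two intervals overlap when each starts before the other ends.
Sorted by start: LAB54, LAB53, LAB57, LAB55, LAB56, LAB58.
LAB53 starts after LAB54 ends, so nothing later overlaps LAB54 either.
LAB57 starts after LAB53 ends, so nothing later overlaps LAB53 either.
LAB55 starts before LAB57 ends → LAB57 and LAB55 overlap.
That's a conflict, so the schedule is not conflict-free.

No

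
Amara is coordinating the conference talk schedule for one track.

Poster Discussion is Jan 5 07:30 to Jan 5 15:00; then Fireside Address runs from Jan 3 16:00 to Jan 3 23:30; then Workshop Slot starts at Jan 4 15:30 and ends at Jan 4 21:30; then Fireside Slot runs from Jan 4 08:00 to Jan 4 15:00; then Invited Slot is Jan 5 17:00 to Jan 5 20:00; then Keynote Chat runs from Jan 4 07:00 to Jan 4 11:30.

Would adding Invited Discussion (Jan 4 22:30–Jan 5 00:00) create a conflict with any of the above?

No — it doesn't clash with anything

Fireside Address: ends Jan 3 23:30 at or before Invited Discussion starts Jan 4 22:30 → clear.
Keynote Chat: ends Jan 4 11:30 at or before Invited Discussion starts Jan 4 22:30 → clear.
Fireside Slot: ends Jan 4 15:00 at or before Invited Discussion starts Jan 4 22:30 → clear.
Workshop Slot: ends Jan 4 21:30 at or before Invited Discussion starts Jan 4 22:30 → clear.
Poster Discussion: starts Jan 5 07:30 at or after Invited Discussion ends Jan 5 00:00 → clear.
Invited Slot: starts Jan 5 17:00 at or after Invited Discussion ends Jan 5 00:00 → clear.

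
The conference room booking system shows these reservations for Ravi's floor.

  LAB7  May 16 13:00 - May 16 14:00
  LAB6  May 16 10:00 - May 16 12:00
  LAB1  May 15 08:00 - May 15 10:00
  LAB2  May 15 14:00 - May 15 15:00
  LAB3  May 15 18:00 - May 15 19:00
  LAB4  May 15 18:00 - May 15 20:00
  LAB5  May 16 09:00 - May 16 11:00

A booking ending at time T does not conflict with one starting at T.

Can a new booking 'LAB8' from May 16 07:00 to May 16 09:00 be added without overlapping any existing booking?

Yes — the slot is free

LAB1: ends May 15 10:00 at or before LAB8 starts May 16 07:00 → clear.
LAB2: ends May 15 15:00 at or before LAB8 starts May 16 07:00 → clear.
LAB3: ends May 15 19:00 at or before LAB8 starts May 16 07:00 → clear.
LAB4: ends May 15 20:00 at or before LAB8 starts May 16 07:00 → clear.
LAB5: starts May 16 09:00 at or after LAB8 ends May 16 09:00 → clear.
LAB6: starts May 16 10:00 at or after LAB8 ends May 16 09:00 → clear.
LAB7: starts May 16 13:00 at or after LAB8 ends May 16 09:00 → clear.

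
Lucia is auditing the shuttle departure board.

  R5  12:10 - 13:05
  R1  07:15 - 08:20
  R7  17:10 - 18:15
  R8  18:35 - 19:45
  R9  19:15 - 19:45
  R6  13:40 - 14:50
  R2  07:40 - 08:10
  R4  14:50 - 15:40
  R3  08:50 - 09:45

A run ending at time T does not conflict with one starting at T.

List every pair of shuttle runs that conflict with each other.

Two intervals overlap when each starts before the other ends.
Sorted by start: R1, R2, R3, R5, R6, R4, R7, R8, R9.
R2 starts before R1 ends → R1 and R2 overlap.
R3 starts after R1 ends; R1 is clear from here.
R3 starts after R2 ends; R2 is clear from here.
R5 starts after R3 ends; R3 is clear from here.
R6 starts after R5 ends; R5 is clear from here.
R4 starts exactly when R6 ends (back-to-back, no overlap); R6 is clear from here.
R7 starts after R4 ends; R4 is clear from here.
R8 starts after R7 ends; R7 is clear from here.
R9 starts before R8 ends → R8 and R9 overlap.

R1 & R2, R8 & R9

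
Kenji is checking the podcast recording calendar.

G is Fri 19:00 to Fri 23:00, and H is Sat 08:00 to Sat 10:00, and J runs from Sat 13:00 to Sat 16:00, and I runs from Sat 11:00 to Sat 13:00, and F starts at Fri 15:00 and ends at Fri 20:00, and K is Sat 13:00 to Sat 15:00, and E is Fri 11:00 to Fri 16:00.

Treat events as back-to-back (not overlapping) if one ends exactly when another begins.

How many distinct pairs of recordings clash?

Sorted by start: E, F, G, H, I, J, K.
F starts before E ends → E and F overlap.
G starts after E ends, so E has no further overlaps.
G starts before F ends → F and G overlap.
H starts after F ends, so F has no further overlaps.
H starts after G ends, so G has no further overlaps.
I starts after H ends, so H has no further overlaps.
J starts exactly when I ends (back-to-back, no overlap), so I has no further overlaps.
K starts before J ends → J and K overlap.
Overlapping pairs: E & F, F & G, J & K — 3 in total.

3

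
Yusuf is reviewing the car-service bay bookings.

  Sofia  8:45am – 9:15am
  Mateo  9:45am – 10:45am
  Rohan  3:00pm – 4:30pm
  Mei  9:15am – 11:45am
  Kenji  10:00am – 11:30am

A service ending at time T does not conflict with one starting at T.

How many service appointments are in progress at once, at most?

Sweep the timeline, counting +1 at each start and −1 at each end (ends before starts at a tie):
8:45am start Sofia → 1
9:15am end Sofia → 0
9:15am start Mei → 1
9:45am start Mateo → 2
10:00am start Kenji → 3
10:45am end Mateo → 2
11:30am end Kenji → 1
11:45am end Mei → 0
3:00pm start Rohan → 1
4:30pm end Rohan → 0
Peak is 3, at 10:00am (Kenji, Mateo, Mei).

3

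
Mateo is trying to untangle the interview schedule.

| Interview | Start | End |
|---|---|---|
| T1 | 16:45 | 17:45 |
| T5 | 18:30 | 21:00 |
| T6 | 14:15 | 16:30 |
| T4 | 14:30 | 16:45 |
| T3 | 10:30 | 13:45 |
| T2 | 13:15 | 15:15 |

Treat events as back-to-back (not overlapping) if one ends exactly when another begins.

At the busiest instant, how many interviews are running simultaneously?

Walk through starts and ends in time order (an end at T is processed before a start at T):
10:30 start T3 → 1
13:15 start T2 → 2
13:45 end T3 → 1
14:15 start T6 → 2
14:30 start T4 → 3
15:15 end T2 → 2
16:30 end T6 → 1
16:45 end T4 → 0
16:45 start T1 → 1
17:45 end T1 → 0
18:30 start T5 → 1
21:00 end T5 → 0
Peak is 3, at 14:30 (T2, T4, T6).

3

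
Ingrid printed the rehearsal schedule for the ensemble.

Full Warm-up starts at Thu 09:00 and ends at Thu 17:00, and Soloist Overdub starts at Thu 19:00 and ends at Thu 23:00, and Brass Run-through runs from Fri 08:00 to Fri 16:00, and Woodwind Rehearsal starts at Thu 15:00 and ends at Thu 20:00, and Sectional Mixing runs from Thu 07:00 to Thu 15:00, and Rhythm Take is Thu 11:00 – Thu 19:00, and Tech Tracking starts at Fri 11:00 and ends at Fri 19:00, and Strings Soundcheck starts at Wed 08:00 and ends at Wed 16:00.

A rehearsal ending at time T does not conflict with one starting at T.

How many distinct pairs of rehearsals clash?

7

Sorted by start: Strings Soundcheck, Sectional Mixing, Full Warm-up, Rhythm Take, Woodwind Rehearsal, Soloist Overdub, Brass Run-through, Tech Tracking.
Sectional Mixing starts after Strings Soundcheck ends; Strings Soundcheck is clear from here.
Full Warm-up starts before Sectional Mixing ends → Sectional Mixing and Full Warm-up overlap.
Rhythm Take starts before Sectional Mixing ends → Sectional Mixing and Rhythm Take overlap.
Woodwind Rehearsal starts exactly when Sectional Mixing ends (back-to-back, no overlap); Sectional Mixing is clear from here.
Rhythm Take starts before Full Warm-up ends → Full Warm-up and Rhythm Take overlap.
Woodwind Rehearsal starts before Full Warm-up ends → Full Warm-up and Woodwind Rehearsal overlap.
Soloist Overdub starts after Full Warm-up ends; Full Warm-up is clear from here.
Woodwind Rehearsal starts before Rhythm Take ends → Rhythm Take and Woodwind Rehearsal overlap.
Soloist Overdub starts exactly when Rhythm Take ends (back-to-back, no overlap); Rhythm Take is clear from here.
Soloist Overdub starts before Woodwind Rehearsal ends → Woodwind Rehearsal and Soloist Overdub overlap.
Brass Run-through starts after Woodwind Rehearsal ends; Woodwind Rehearsal is clear from here.
Brass Run-through starts after Soloist Overdub ends; Soloist Overdub is clear from here.
Tech Tracking starts before Brass Run-through ends → Brass Run-through and Tech Tracking overlap.
Overlapping pairs: Brass Run-through & Tech Tracking, Full Warm-up & Rhythm Take, Full Warm-up & Sectional Mixing, Full Warm-up & Woodwind Rehearsal, Rhythm Take & Sectional Mixing, Rhythm Take & Woodwind Rehearsal, Soloist Overdub & Woodwind Rehearsal — 7 in total.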